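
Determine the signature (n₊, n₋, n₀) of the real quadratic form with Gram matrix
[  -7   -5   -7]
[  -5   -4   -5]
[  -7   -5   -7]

step 0: pivot -7 → sign −
step 1: pivot -3/7 → sign −
step 2: row/col 2 already zero → sign 0
signature = (0, 2, 1)

Answer: (0, 2, 1)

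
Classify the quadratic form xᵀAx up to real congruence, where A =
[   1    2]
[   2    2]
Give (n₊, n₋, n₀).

Answer: (1, 1, 0)

Derivation:
step 0: pivot 1 → sign +
step 1: pivot -2 → sign −
signature = (1, 1, 0)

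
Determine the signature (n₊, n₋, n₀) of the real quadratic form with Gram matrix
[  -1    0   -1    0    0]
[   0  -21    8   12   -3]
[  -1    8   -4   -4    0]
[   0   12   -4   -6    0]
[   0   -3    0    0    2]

Answer: (1, 4, 0)

Derivation:
step 0: pivot -1 → sign −
step 1: pivot -21 → sign −
step 2: pivot 1/21 → sign +
step 3: pivot -6 → sign −
step 4: pivot -1 → sign −
signature = (1, 4, 0)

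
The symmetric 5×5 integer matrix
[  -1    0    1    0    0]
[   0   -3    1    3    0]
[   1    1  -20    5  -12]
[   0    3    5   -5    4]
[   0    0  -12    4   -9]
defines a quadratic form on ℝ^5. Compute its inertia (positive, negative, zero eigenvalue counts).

Answer: (0, 5, 0)

Derivation:
step 0: pivot -1 → sign −
step 1: pivot -3 → sign −
step 2: pivot -56/3 → sign −
step 3: pivot -1/14 → sign −
step 4: pivot -1 → sign −
signature = (0, 5, 0)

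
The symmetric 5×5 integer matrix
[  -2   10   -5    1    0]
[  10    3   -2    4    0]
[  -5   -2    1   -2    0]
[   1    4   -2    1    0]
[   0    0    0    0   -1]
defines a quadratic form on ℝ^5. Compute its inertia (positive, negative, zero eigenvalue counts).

step 0: pivot -2 → sign −
step 1: pivot 53 → sign +
step 2: pivot -27/106 → sign −
step 3: pivot -1 → sign −
step 4: row/col 4 already zero → sign 0
signature = (1, 3, 1)

Answer: (1, 3, 1)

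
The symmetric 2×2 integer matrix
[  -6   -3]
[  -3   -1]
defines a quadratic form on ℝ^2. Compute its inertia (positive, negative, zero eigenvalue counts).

Answer: (1, 1, 0)

Derivation:
step 0: pivot -6 → sign −
step 1: pivot 1/2 → sign +
signature = (1, 1, 0)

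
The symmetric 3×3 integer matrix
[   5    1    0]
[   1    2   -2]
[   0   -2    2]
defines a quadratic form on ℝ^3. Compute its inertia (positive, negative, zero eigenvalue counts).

Answer: (2, 1, 0)

Derivation:
step 0: pivot 5 → sign +
step 1: pivot 9/5 → sign +
step 2: pivot -2/9 → sign −
signature = (2, 1, 0)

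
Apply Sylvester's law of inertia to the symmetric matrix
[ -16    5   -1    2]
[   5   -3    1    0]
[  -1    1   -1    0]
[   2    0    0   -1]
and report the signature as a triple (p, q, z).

step 0: pivot -16 → sign −
step 1: pivot -23/16 → sign −
step 2: pivot -14/23 → sign −
step 3: pivot -3/7 → sign −
signature = (0, 4, 0)

Answer: (0, 4, 0)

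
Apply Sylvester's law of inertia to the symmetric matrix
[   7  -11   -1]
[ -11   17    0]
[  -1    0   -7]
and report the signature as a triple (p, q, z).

Answer: (2, 1, 0)

Derivation:
step 0: pivot 7 → sign +
step 1: pivot -2/7 → sign −
step 2: pivot 3/2 → sign +
signature = (2, 1, 0)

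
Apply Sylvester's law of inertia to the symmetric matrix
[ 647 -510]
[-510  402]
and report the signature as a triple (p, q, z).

Answer: (1, 1, 0)

Derivation:
step 0: pivot 647 → sign +
step 1: pivot -6/647 → sign −
signature = (1, 1, 0)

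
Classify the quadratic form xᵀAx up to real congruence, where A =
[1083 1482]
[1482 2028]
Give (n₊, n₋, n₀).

Answer: (1, 0, 1)

Derivation:
step 0: pivot 1083 → sign +
step 1: row/col 1 already zero → sign 0
signature = (1, 0, 1)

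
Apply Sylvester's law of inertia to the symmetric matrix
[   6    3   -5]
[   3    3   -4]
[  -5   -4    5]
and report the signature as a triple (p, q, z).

step 0: pivot 6 → sign +
step 1: pivot 3/2 → sign +
step 2: pivot -2/3 → sign −
signature = (2, 1, 0)

Answer: (2, 1, 0)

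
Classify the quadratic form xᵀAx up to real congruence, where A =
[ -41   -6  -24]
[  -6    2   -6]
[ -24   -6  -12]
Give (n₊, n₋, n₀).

step 0: pivot -41 → sign −
step 1: pivot 118/41 → sign +
step 2: pivot -6/59 → sign −
signature = (1, 2, 0)

Answer: (1, 2, 0)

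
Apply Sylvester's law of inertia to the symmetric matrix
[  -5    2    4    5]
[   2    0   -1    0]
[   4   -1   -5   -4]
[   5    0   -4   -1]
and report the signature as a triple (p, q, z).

Answer: (1, 2, 1)

Derivation:
step 0: pivot -5 → sign −
step 1: pivot 4/5 → sign +
step 2: pivot -9/4 → sign −
step 3: row/col 3 already zero → sign 0
signature = (1, 2, 1)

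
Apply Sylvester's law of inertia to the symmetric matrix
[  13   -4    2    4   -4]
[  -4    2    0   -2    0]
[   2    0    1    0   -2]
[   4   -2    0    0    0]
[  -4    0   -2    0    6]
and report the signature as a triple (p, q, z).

step 0: pivot 13 → sign +
step 1: pivot 10/13 → sign +
step 2: pivot 1/5 → sign +
step 3: pivot -2 → sign −
step 4: pivot 2 → sign +
signature = (4, 1, 0)

Answer: (4, 1, 0)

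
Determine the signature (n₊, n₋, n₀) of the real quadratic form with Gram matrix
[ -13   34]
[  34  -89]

step 0: pivot -13 → sign −
step 1: pivot -1/13 → sign −
signature = (0, 2, 0)

Answer: (0, 2, 0)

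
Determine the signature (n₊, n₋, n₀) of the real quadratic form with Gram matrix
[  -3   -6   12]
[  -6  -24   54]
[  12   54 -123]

Answer: (0, 2, 1)

Derivation:
step 0: pivot -3 → sign −
step 1: pivot -12 → sign −
step 2: row/col 2 already zero → sign 0
signature = (0, 2, 1)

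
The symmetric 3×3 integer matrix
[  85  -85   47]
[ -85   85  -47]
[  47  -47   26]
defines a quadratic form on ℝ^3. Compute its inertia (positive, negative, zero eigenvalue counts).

step 0: pivot 85 → sign +
step 1: pivot 1/85 → sign +
step 2: row/col 2 already zero → sign 0
signature = (2, 0, 1)

Answer: (2, 0, 1)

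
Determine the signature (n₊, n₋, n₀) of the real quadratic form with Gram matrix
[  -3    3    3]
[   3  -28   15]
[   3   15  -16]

step 0: pivot -3 → sign −
step 1: pivot -25 → sign −
step 2: pivot -1/25 → sign −
signature = (0, 3, 0)

Answer: (0, 3, 0)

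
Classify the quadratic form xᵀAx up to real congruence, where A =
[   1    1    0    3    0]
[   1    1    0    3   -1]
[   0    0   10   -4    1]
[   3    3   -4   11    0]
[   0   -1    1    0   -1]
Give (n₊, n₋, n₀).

step 0: pivot 1 → sign +
step 1: pivot 10 → sign +
step 2: pivot 2/5 → sign +
step 3: pivot -3/2 → sign −
step 4: pivot 2/3 → sign +
signature = (4, 1, 0)

Answer: (4, 1, 0)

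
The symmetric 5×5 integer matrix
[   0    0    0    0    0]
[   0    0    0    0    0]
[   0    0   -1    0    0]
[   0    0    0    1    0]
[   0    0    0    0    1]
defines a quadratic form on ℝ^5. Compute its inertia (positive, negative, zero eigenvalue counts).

step 0: pivot -1 → sign −
step 1: pivot 1 → sign +
step 2: pivot 1 → sign +
step 3: row/col 3 already zero → sign 0
step 4: row/col 4 already zero → sign 0
signature = (2, 1, 2)

Answer: (2, 1, 2)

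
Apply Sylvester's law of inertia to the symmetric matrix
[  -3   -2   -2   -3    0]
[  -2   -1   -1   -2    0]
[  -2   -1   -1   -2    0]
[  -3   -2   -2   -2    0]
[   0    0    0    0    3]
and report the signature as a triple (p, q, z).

step 0: pivot -3 → sign −
step 1: pivot 1/3 → sign +
step 2: pivot 1 → sign +
step 3: pivot 3 → sign +
step 4: row/col 4 already zero → sign 0
signature = (3, 1, 1)

Answer: (3, 1, 1)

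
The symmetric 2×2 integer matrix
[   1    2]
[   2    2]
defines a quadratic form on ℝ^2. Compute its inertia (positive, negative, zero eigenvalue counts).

step 0: pivot 1 → sign +
step 1: pivot -2 → sign −
signature = (1, 1, 0)

Answer: (1, 1, 0)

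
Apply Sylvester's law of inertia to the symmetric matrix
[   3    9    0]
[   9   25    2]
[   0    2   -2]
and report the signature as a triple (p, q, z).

step 0: pivot 3 → sign +
step 1: pivot -2 → sign −
step 2: row/col 2 already zero → sign 0
signature = (1, 1, 1)

Answer: (1, 1, 1)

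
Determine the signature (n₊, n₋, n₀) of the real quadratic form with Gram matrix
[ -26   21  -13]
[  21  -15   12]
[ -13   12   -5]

step 0: pivot -26 → sign −
step 1: pivot 51/26 → sign +
step 2: pivot 6/17 → sign +
signature = (2, 1, 0)

Answer: (2, 1, 0)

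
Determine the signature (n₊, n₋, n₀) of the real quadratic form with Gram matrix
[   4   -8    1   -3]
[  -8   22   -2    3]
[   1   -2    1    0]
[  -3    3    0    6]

Answer: (4, 0, 0)

Derivation:
step 0: pivot 4 → sign +
step 1: pivot 6 → sign +
step 2: pivot 3/4 → sign +
step 3: pivot 3/2 → sign +
signature = (4, 0, 0)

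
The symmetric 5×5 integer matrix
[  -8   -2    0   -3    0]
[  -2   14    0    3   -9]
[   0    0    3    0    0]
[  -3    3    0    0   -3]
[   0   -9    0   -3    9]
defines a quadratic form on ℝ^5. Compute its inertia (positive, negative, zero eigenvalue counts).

Answer: (4, 1, 0)

Derivation:
step 0: pivot -8 → sign −
step 1: pivot 29/2 → sign +
step 2: pivot 3 → sign +
step 3: pivot 9/58 → sign +
step 4: pivot 1/2 → sign +
signature = (4, 1, 0)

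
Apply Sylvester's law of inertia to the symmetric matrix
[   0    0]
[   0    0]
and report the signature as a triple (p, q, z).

Answer: (0, 0, 2)

Derivation:
step 0: row/col 0 already zero → sign 0
step 1: row/col 1 already zero → sign 0
signature = (0, 0, 2)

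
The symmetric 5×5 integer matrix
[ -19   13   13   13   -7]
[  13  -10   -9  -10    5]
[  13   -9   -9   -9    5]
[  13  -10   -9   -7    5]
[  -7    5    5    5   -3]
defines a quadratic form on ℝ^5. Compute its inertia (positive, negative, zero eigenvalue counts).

step 0: pivot -19 → sign −
step 1: pivot -21/19 → sign −
step 2: pivot -2/21 → sign −
step 3: pivot 3 → sign +
step 4: row/col 4 already zero → sign 0
signature = (1, 3, 1)

Answer: (1, 3, 1)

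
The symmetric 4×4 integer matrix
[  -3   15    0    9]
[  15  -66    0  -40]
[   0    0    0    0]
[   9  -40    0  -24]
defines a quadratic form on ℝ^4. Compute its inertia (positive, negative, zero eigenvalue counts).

Answer: (2, 1, 1)

Derivation:
step 0: pivot -3 → sign −
step 1: pivot 9 → sign +
step 2: pivot 2/9 → sign +
step 3: row/col 3 already zero → sign 0
signature = (2, 1, 1)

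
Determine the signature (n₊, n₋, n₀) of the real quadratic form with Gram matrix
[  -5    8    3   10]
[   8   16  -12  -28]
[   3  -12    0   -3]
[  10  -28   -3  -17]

step 0: pivot -5 → sign −
step 1: pivot 144/5 → sign +
step 2: pivot -2 → sign −
step 3: row/col 3 already zero → sign 0
signature = (1, 2, 1)

Answer: (1, 2, 1)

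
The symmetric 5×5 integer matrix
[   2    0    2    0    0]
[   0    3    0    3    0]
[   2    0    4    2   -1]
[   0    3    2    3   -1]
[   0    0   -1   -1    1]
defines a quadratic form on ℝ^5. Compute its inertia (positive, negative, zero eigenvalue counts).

Answer: (4, 1, 0)

Derivation:
step 0: pivot 2 → sign +
step 1: pivot 3 → sign +
step 2: pivot 2 → sign +
step 3: pivot -2 → sign −
step 4: pivot 1/2 → sign +
signature = (4, 1, 0)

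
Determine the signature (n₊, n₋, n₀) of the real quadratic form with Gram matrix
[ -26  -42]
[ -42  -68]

Answer: (0, 2, 0)

Derivation:
step 0: pivot -26 → sign −
step 1: pivot -2/13 → sign −
signature = (0, 2, 0)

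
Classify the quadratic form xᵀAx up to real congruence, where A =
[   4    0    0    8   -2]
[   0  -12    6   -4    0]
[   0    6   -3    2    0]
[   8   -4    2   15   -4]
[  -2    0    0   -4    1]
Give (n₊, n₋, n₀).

step 0: pivot 4 → sign +
step 1: pivot -12 → sign −
step 2: pivot 1/3 → sign +
step 3: row/col 3 already zero → sign 0
step 4: row/col 4 already zero → sign 0
signature = (2, 1, 2)

Answer: (2, 1, 2)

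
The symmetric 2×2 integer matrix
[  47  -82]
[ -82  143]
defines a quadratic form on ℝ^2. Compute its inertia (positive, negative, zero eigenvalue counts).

Answer: (1, 1, 0)

Derivation:
step 0: pivot 47 → sign +
step 1: pivot -3/47 → sign −
signature = (1, 1, 0)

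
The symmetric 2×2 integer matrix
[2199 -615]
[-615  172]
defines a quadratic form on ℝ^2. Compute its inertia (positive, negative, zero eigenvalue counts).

step 0: pivot 2199 → sign +
step 1: pivot 1/733 → sign +
signature = (2, 0, 0)

Answer: (2, 0, 0)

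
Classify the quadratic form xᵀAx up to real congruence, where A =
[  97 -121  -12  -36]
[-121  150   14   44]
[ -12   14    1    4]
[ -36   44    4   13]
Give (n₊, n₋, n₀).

Answer: (3, 1, 0)

Derivation:
step 0: pivot 97 → sign +
step 1: pivot -91/97 → sign −
step 2: pivot 47/91 → sign +
step 3: pivot 3/47 → sign +
signature = (3, 1, 0)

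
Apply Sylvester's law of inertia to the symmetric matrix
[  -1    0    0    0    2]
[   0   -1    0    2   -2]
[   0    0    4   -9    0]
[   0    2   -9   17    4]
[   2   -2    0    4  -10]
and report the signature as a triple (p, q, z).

step 0: pivot -1 → sign −
step 1: pivot -1 → sign −
step 2: pivot 4 → sign +
step 3: pivot 3/4 → sign +
step 4: pivot -2 → sign −
signature = (2, 3, 0)

Answer: (2, 3, 0)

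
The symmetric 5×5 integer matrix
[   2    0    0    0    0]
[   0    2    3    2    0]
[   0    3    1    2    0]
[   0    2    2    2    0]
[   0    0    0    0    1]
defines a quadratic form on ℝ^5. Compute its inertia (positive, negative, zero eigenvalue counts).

step 0: pivot 2 → sign +
step 1: pivot 2 → sign +
step 2: pivot -7/2 → sign −
step 3: pivot 2/7 → sign +
step 4: pivot 1 → sign +
signature = (4, 1, 0)

Answer: (4, 1, 0)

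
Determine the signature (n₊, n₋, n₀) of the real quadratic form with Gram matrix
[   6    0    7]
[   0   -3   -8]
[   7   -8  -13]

Answer: (2, 1, 0)

Derivation:
step 0: pivot 6 → sign +
step 1: pivot -3 → sign −
step 2: pivot 1/6 → sign +
signature = (2, 1, 0)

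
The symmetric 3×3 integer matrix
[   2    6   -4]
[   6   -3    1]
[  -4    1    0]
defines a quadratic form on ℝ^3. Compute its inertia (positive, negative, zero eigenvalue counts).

Answer: (2, 1, 0)

Derivation:
step 0: pivot 2 → sign +
step 1: pivot -21 → sign −
step 2: pivot 1/21 → sign +
signature = (2, 1, 0)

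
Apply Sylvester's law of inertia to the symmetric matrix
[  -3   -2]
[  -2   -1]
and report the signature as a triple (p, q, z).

Answer: (1, 1, 0)

Derivation:
step 0: pivot -3 → sign −
step 1: pivot 1/3 → sign +
signature = (1, 1, 0)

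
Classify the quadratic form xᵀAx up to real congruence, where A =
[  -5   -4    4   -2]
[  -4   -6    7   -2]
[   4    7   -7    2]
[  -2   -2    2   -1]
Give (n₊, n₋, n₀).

Answer: (1, 3, 0)

Derivation:
step 0: pivot -5 → sign −
step 1: pivot -14/5 → sign −
step 2: pivot 19/14 → sign +
step 3: pivot -3/19 → sign −
signature = (1, 3, 0)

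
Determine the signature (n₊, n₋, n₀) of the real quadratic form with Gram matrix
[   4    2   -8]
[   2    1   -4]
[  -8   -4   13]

Answer: (1, 1, 1)

Derivation:
step 0: pivot 4 → sign +
step 1: pivot -3 → sign −
step 2: row/col 2 already zero → sign 0
signature = (1, 1, 1)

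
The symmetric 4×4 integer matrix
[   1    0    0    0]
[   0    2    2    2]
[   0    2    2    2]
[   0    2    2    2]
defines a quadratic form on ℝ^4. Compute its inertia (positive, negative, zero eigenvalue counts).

Answer: (2, 0, 2)

Derivation:
step 0: pivot 1 → sign +
step 1: pivot 2 → sign +
step 2: row/col 2 already zero → sign 0
step 3: row/col 3 already zero → sign 0
signature = (2, 0, 2)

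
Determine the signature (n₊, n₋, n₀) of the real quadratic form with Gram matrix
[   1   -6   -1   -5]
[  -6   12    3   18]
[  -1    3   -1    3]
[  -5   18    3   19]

Answer: (2, 2, 0)

Derivation:
step 0: pivot 1 → sign +
step 1: pivot -24 → sign −
step 2: pivot -13/8 → sign −
step 3: pivot 2/13 → sign +
signature = (2, 2, 0)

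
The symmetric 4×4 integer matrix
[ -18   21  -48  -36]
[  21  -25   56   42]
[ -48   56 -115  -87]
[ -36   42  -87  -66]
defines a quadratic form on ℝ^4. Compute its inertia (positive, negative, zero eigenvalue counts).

step 0: pivot -18 → sign −
step 1: pivot -1/2 → sign −
step 2: pivot 13 → sign +
step 3: pivot -3/13 → sign −
signature = (1, 3, 0)

Answer: (1, 3, 0)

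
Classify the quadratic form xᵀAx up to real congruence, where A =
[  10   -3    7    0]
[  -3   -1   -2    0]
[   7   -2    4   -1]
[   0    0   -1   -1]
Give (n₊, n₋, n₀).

Answer: (2, 2, 0)

Derivation:
step 0: pivot 10 → sign +
step 1: pivot -19/10 → sign −
step 2: pivot -17/19 → sign −
step 3: pivot 2/17 → sign +
signature = (2, 2, 0)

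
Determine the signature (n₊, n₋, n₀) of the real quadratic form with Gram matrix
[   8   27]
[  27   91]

step 0: pivot 8 → sign +
step 1: pivot -1/8 → sign −
signature = (1, 1, 0)

Answer: (1, 1, 0)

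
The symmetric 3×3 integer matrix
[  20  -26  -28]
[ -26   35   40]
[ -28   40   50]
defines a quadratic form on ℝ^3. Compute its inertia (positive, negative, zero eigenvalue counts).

step 0: pivot 20 → sign +
step 1: pivot 6/5 → sign +
step 2: row/col 2 already zero → sign 0
signature = (2, 0, 1)

Answer: (2, 0, 1)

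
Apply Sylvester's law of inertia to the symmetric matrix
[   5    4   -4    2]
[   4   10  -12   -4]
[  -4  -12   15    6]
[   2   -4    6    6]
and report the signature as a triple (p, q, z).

Answer: (4, 0, 0)

Derivation:
step 0: pivot 5 → sign +
step 1: pivot 34/5 → sign +
step 2: pivot 7/17 → sign +
step 3: pivot 2/7 → sign +
signature = (4, 0, 0)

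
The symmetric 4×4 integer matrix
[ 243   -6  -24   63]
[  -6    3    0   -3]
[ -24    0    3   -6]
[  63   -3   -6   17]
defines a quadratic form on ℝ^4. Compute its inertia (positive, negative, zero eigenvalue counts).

Answer: (3, 1, 0)

Derivation:
step 0: pivot 243 → sign +
step 1: pivot 77/27 → sign +
step 2: pivot 39/77 → sign +
step 3: pivot -1/13 → sign −
signature = (3, 1, 0)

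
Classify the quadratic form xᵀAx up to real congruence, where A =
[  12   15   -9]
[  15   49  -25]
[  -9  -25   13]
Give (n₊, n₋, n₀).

step 0: pivot 12 → sign +
step 1: pivot 121/4 → sign +
step 2: row/col 2 already zero → sign 0
signature = (2, 0, 1)

Answer: (2, 0, 1)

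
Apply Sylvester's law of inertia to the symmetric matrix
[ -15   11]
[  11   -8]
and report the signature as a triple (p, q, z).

Answer: (1, 1, 0)

Derivation:
step 0: pivot -15 → sign −
step 1: pivot 1/15 → sign +
signature = (1, 1, 0)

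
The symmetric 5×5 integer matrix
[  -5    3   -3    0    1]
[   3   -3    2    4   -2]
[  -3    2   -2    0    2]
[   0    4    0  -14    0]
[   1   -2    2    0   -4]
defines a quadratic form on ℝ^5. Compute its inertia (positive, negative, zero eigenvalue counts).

step 0: pivot -5 → sign −
step 1: pivot -6/5 → sign −
step 2: pivot -1/6 → sign −
step 3: pivot 2 → sign +
step 4: pivot 6 → sign +
signature = (2, 3, 0)

Answer: (2, 3, 0)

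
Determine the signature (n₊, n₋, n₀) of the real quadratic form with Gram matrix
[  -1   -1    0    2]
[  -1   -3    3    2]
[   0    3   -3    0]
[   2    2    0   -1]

step 0: pivot -1 → sign −
step 1: pivot -2 → sign −
step 2: pivot 3/2 → sign +
step 3: pivot 3 → sign +
signature = (2, 2, 0)

Answer: (2, 2, 0)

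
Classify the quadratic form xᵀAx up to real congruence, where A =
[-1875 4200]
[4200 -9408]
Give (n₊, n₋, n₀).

Answer: (0, 1, 1)

Derivation:
step 0: pivot -1875 → sign −
step 1: row/col 1 already zero → sign 0
signature = (0, 1, 1)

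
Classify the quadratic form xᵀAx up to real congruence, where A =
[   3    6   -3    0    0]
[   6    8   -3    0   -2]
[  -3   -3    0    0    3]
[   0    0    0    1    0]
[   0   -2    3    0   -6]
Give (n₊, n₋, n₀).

step 0: pivot 3 → sign +
step 1: pivot -4 → sign −
step 2: pivot -3/4 → sign −
step 3: pivot 1 → sign +
step 4: pivot -2 → sign −
signature = (2, 3, 0)

Answer: (2, 3, 0)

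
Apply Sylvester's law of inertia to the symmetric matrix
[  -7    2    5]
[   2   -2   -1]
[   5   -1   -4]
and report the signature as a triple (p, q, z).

Answer: (0, 3, 0)

Derivation:
step 0: pivot -7 → sign −
step 1: pivot -10/7 → sign −
step 2: pivot -3/10 → sign −
signature = (0, 3, 0)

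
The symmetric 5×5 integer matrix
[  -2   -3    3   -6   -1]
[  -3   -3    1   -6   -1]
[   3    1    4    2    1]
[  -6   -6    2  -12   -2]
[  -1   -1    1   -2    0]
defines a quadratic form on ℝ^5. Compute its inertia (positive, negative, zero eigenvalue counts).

step 0: pivot -2 → sign −
step 1: pivot 3/2 → sign +
step 2: pivot 1/3 → sign +
step 3: pivot -1 → sign −
step 4: row/col 4 already zero → sign 0
signature = (2, 2, 1)

Answer: (2, 2, 1)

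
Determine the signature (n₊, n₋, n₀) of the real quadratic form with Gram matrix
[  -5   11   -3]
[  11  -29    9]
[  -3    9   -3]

step 0: pivot -5 → sign −
step 1: pivot -24/5 → sign −
step 2: row/col 2 already zero → sign 0
signature = (0, 2, 1)

Answer: (0, 2, 1)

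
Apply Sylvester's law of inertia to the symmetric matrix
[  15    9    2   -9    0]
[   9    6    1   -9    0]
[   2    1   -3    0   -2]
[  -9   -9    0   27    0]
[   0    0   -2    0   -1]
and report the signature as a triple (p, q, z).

step 0: pivot 15 → sign +
step 1: pivot 3/5 → sign +
step 2: pivot -10/3 → sign −
step 3: pivot 1/5 → sign +
step 4: row/col 4 already zero → sign 0
signature = (3, 1, 1)

Answer: (3, 1, 1)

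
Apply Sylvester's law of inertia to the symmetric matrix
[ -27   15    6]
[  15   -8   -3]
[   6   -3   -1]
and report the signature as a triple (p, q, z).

step 0: pivot -27 → sign −
step 1: pivot 1/3 → sign +
step 2: row/col 2 already zero → sign 0
signature = (1, 1, 1)

Answer: (1, 1, 1)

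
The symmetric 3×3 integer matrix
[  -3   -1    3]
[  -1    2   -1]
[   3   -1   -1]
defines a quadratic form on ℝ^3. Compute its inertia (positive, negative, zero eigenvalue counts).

Answer: (2, 1, 0)

Derivation:
step 0: pivot -3 → sign −
step 1: pivot 7/3 → sign +
step 2: pivot 2/7 → sign +
signature = (2, 1, 0)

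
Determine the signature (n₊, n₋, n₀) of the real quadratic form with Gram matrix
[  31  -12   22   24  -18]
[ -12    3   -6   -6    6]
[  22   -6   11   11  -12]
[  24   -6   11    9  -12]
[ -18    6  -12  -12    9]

Answer: (2, 3, 0)

Derivation:
step 0: pivot 31 → sign +
step 1: pivot -51/31 → sign −
step 2: pivot -13/17 → sign −
step 3: pivot -22/13 → sign −
step 4: pivot 3/11 → sign +
signature = (2, 3, 0)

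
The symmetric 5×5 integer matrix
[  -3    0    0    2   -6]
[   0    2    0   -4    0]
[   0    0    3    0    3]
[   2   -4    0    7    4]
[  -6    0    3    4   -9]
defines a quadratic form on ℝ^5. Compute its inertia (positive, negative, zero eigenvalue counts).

step 0: pivot -3 → sign −
step 1: pivot 2 → sign +
step 2: pivot 3 → sign +
step 3: pivot 1/3 → sign +
step 4: row/col 4 already zero → sign 0
signature = (3, 1, 1)

Answer: (3, 1, 1)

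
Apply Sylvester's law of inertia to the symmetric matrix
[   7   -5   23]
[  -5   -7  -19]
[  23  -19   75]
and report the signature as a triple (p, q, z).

Answer: (2, 1, 0)

Derivation:
step 0: pivot 7 → sign +
step 1: pivot -74/7 → sign −
step 2: pivot 2/37 → sign +
signature = (2, 1, 0)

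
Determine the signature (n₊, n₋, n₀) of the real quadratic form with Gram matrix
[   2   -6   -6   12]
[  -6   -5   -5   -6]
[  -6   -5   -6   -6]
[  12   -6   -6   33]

Answer: (2, 2, 0)

Derivation:
step 0: pivot 2 → sign +
step 1: pivot -23 → sign −
step 2: pivot -1 → sign −
step 3: pivot 3/23 → sign +
signature = (2, 2, 0)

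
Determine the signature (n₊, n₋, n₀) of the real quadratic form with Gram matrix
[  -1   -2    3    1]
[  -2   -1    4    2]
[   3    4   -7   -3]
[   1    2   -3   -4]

step 0: pivot -1 → sign −
step 1: pivot 3 → sign +
step 2: pivot 2/3 → sign +
step 3: pivot -3 → sign −
signature = (2, 2, 0)

Answer: (2, 2, 0)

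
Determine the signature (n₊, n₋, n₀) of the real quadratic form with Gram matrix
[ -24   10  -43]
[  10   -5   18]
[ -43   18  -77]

Answer: (1, 2, 0)

Derivation:
step 0: pivot -24 → sign −
step 1: pivot -5/6 → sign −
step 2: pivot 1/20 → sign +
signature = (1, 2, 0)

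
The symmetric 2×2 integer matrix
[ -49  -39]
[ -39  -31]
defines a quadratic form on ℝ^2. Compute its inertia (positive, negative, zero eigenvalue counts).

Answer: (1, 1, 0)

Derivation:
step 0: pivot -49 → sign −
step 1: pivot 2/49 → sign +
signature = (1, 1, 0)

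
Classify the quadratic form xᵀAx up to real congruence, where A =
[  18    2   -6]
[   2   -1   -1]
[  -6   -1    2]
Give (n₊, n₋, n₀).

step 0: pivot 18 → sign +
step 1: pivot -11/9 → sign −
step 2: pivot 1/11 → sign +
signature = (2, 1, 0)

Answer: (2, 1, 0)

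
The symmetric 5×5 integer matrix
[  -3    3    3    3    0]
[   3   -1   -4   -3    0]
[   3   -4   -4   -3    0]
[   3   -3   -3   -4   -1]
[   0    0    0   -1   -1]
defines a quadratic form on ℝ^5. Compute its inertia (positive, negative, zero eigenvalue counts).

Answer: (1, 3, 1)

Derivation:
step 0: pivot -3 → sign −
step 1: pivot 2 → sign +
step 2: pivot -3/2 → sign −
step 3: pivot -1 → sign −
step 4: row/col 4 already zero → sign 0
signature = (1, 3, 1)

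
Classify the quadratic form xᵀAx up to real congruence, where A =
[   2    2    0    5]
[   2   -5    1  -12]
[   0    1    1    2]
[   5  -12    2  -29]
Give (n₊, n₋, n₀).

Answer: (2, 2, 0)

Derivation:
step 0: pivot 2 → sign +
step 1: pivot -7 → sign −
step 2: pivot 8/7 → sign +
step 3: pivot -3/8 → sign −
signature = (2, 2, 0)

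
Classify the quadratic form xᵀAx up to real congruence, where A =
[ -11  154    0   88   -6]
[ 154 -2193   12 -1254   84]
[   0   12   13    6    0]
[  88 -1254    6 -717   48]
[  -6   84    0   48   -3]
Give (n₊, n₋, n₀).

Answer: (3, 2, 0)

Derivation:
step 0: pivot -11 → sign −
step 1: pivot -37 → sign −
step 2: pivot 625/37 → sign +
step 3: pivot 3/625 → sign +
step 4: pivot 3/11 → sign +
signature = (3, 2, 0)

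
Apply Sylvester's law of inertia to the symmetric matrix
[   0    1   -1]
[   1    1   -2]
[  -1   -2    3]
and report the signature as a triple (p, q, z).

step 0: pivot 1 → sign +
step 1: pivot -1 → sign −
step 2: row/col 2 already zero → sign 0
signature = (1, 1, 1)

Answer: (1, 1, 1)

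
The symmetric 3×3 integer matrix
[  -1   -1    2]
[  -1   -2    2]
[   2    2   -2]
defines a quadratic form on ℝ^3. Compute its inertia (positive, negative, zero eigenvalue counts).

Answer: (1, 2, 0)

Derivation:
step 0: pivot -1 → sign −
step 1: pivot -1 → sign −
step 2: pivot 2 → sign +
signature = (1, 2, 0)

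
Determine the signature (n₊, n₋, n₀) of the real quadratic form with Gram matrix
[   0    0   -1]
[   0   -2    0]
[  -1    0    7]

Answer: (1, 2, 0)

Derivation:
step 0: pivot -2 → sign −
step 1: pivot 7 → sign +
step 2: pivot -1/7 → sign −
signature = (1, 2, 0)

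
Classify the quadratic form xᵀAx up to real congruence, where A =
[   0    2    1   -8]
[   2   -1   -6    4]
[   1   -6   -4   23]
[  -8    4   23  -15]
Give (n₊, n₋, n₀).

step 0: pivot -1 → sign −
step 1: pivot 4 → sign +
step 2: pivot 7/4 → sign +
step 3: pivot 3/7 → sign +
signature = (3, 1, 0)

Answer: (3, 1, 0)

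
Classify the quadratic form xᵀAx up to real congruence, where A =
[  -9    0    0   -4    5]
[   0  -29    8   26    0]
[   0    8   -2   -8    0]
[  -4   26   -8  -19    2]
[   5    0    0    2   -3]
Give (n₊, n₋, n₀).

step 0: pivot -9 → sign −
step 1: pivot -29 → sign −
step 2: pivot 6/29 → sign +
step 3: pivot 25/9 → sign +
step 4: pivot -6/25 → sign −
signature = (2, 3, 0)

Answer: (2, 3, 0)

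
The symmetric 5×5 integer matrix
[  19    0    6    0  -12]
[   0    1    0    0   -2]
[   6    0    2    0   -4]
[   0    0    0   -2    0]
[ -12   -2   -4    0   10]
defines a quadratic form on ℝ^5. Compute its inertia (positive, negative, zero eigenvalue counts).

Answer: (3, 2, 0)

Derivation:
step 0: pivot 19 → sign +
step 1: pivot 1 → sign +
step 2: pivot 2/19 → sign +
step 3: pivot -2 → sign −
step 4: pivot -2 → sign −
signature = (3, 2, 0)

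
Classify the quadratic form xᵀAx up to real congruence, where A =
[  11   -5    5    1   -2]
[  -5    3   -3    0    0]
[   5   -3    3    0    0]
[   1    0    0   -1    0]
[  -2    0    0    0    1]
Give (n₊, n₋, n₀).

Answer: (2, 2, 1)

Derivation:
step 0: pivot 11 → sign +
step 1: pivot 8/11 → sign +
step 2: pivot -11/8 → sign −
step 3: pivot -1/11 → sign −
step 4: row/col 4 already zero → sign 0
signature = (2, 2, 1)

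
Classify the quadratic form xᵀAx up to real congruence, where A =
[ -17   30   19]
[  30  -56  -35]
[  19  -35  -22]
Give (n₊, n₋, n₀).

Answer: (0, 3, 0)

Derivation:
step 0: pivot -17 → sign −
step 1: pivot -52/17 → sign −
step 2: pivot -3/52 → sign −
signature = (0, 3, 0)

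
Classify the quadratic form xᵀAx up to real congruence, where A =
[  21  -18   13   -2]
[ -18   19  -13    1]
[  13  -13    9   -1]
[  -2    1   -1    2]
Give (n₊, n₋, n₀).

Answer: (3, 1, 0)

Derivation:
step 0: pivot 21 → sign +
step 1: pivot 25/7 → sign +
step 2: pivot -1/75 → sign −
step 3: pivot 3 → sign +
signature = (3, 1, 0)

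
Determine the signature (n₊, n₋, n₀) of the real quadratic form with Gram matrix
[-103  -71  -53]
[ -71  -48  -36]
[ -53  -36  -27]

Answer: (1, 2, 0)

Derivation:
step 0: pivot -103 → sign −
step 1: pivot 97/103 → sign +
step 2: pivot -3/97 → sign −
signature = (1, 2, 0)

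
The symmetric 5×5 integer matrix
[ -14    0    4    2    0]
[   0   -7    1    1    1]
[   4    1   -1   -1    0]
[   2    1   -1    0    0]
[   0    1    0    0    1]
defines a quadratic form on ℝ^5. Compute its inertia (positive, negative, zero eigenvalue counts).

Answer: (3, 2, 0)

Derivation:
step 0: pivot -14 → sign −
step 1: pivot -7 → sign −
step 2: pivot 2/7 → sign +
step 3: pivot 1/7 → sign +
step 4: pivot 1/2 → sign +
signature = (3, 2, 0)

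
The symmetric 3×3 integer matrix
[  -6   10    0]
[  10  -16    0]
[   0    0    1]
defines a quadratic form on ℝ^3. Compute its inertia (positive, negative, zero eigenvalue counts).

Answer: (2, 1, 0)

Derivation:
step 0: pivot -6 → sign −
step 1: pivot 2/3 → sign +
step 2: pivot 1 → sign +
signature = (2, 1, 0)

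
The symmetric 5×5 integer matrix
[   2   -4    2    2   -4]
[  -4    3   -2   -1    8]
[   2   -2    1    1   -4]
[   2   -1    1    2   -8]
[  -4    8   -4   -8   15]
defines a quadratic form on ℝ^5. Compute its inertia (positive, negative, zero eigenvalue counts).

Answer: (2, 3, 0)

Derivation:
step 0: pivot 2 → sign +
step 1: pivot -5 → sign −
step 2: pivot -1/5 → sign −
step 3: pivot 2 → sign +
step 4: pivot -1 → sign −
signature = (2, 3, 0)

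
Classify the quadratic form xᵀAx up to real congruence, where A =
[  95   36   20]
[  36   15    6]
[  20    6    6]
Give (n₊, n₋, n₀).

step 0: pivot 95 → sign +
step 1: pivot 129/95 → sign +
step 2: pivot -2/43 → sign −
signature = (2, 1, 0)

Answer: (2, 1, 0)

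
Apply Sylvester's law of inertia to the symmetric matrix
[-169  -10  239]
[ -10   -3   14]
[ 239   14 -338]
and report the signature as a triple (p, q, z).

step 0: pivot -169 → sign −
step 1: pivot -407/169 → sign −
step 2: pivot 1/407 → sign +
signature = (1, 2, 0)

Answer: (1, 2, 0)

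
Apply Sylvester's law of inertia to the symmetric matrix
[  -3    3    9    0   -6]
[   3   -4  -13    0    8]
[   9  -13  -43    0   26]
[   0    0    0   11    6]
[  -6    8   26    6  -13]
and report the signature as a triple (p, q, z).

step 0: pivot -3 → sign −
step 1: pivot -1 → sign −
step 2: pivot 11 → sign +
step 3: pivot -3/11 → sign −
step 4: row/col 4 already zero → sign 0
signature = (1, 3, 1)

Answer: (1, 3, 1)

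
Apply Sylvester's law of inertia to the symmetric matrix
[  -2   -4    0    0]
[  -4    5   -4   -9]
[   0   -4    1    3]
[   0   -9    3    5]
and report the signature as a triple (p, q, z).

step 0: pivot -2 → sign −
step 1: pivot 13 → sign +
step 2: pivot -3/13 → sign −
step 3: pivot -1 → sign −
signature = (1, 3, 0)

Answer: (1, 3, 0)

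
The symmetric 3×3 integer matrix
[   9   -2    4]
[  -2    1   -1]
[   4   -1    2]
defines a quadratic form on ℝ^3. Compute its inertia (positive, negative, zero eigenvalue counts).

Answer: (3, 0, 0)

Derivation:
step 0: pivot 9 → sign +
step 1: pivot 5/9 → sign +
step 2: pivot 1/5 → sign +
signature = (3, 0, 0)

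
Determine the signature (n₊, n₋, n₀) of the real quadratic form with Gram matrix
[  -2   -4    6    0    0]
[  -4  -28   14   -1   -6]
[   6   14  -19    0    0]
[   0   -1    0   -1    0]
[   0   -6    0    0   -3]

Answer: (0, 5, 0)

Derivation:
step 0: pivot -2 → sign −
step 1: pivot -20 → sign −
step 2: pivot -4/5 → sign −
step 3: pivot -15/16 → sign −
step 4: pivot -3/5 → sign −
signature = (0, 5, 0)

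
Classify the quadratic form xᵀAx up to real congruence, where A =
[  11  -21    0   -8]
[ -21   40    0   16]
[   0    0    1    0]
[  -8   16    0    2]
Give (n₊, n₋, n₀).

Answer: (3, 1, 0)

Derivation:
step 0: pivot 11 → sign +
step 1: pivot -1/11 → sign −
step 2: pivot 1 → sign +
step 3: pivot 2 → sign +
signature = (3, 1, 0)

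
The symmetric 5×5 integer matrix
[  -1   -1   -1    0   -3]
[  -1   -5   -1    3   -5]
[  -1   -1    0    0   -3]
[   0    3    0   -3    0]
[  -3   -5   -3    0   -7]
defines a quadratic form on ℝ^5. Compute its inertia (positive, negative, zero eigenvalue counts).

Answer: (2, 3, 0)

Derivation:
step 0: pivot -1 → sign −
step 1: pivot -4 → sign −
step 2: pivot 1 → sign +
step 3: pivot -3/4 → sign −
step 4: pivot 6 → sign +
signature = (2, 3, 0)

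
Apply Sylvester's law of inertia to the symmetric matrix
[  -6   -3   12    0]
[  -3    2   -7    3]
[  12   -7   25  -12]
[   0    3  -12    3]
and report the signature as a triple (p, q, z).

step 0: pivot -6 → sign −
step 1: pivot 7/2 → sign +
step 2: pivot 5/7 → sign +
step 3: pivot -3/5 → sign −
signature = (2, 2, 0)

Answer: (2, 2, 0)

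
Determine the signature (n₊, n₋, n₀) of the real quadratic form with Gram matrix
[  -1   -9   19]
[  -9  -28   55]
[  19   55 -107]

step 0: pivot -1 → sign −
step 1: pivot 53 → sign +
step 2: pivot 6/53 → sign +
signature = (2, 1, 0)

Answer: (2, 1, 0)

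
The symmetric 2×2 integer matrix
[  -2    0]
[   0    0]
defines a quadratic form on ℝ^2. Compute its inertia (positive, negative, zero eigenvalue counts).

step 0: pivot -2 → sign −
step 1: row/col 1 already zero → sign 0
signature = (0, 1, 1)

Answer: (0, 1, 1)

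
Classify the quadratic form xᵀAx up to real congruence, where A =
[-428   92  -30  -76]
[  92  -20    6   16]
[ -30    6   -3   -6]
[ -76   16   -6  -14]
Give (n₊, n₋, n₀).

Answer: (0, 2, 2)

Derivation:
step 0: pivot -428 → sign −
step 1: pivot -24/107 → sign −
step 2: row/col 2 already zero → sign 0
step 3: row/col 3 already zero → sign 0
signature = (0, 2, 2)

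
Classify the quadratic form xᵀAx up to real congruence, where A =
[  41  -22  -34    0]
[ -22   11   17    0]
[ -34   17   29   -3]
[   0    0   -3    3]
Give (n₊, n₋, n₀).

step 0: pivot 41 → sign +
step 1: pivot -33/41 → sign −
step 2: pivot 30/11 → sign +
step 3: pivot -3/10 → sign −
signature = (2, 2, 0)

Answer: (2, 2, 0)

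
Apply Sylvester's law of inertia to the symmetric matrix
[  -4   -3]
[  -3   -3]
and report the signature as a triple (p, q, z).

step 0: pivot -4 → sign −
step 1: pivot -3/4 → sign −
signature = (0, 2, 0)

Answer: (0, 2, 0)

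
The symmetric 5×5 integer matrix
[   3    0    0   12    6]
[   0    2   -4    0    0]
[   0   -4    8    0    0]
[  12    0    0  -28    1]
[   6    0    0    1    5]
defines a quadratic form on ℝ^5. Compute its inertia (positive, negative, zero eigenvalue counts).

step 0: pivot 3 → sign +
step 1: pivot 2 → sign +
step 2: pivot -76 → sign −
step 3: pivot -3/76 → sign −
step 4: row/col 4 already zero → sign 0
signature = (2, 2, 1)

Answer: (2, 2, 1)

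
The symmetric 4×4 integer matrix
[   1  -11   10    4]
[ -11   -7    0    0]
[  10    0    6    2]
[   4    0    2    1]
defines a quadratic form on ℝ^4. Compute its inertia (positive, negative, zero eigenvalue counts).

step 0: pivot 1 → sign +
step 1: pivot -128 → sign −
step 2: pivot 17/32 → sign +
step 3: pivot 1/17 → sign +
signature = (3, 1, 0)

Answer: (3, 1, 0)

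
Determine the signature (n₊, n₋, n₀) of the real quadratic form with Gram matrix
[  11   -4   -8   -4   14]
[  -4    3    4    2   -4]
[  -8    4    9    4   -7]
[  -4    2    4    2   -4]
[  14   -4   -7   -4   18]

step 0: pivot 11 → sign +
step 1: pivot 17/11 → sign +
step 2: pivot 41/17 → sign +
step 3: pivot 6/41 → sign +
step 4: pivot -3 → sign −
signature = (4, 1, 0)

Answer: (4, 1, 0)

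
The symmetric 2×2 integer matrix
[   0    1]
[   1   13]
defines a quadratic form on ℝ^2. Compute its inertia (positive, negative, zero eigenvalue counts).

Answer: (1, 1, 0)

Derivation:
step 0: pivot 13 → sign +
step 1: pivot -1/13 → sign −
signature = (1, 1, 0)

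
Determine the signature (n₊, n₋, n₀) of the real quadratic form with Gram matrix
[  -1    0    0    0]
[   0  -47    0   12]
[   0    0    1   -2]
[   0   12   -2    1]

step 0: pivot -1 → sign −
step 1: pivot -47 → sign −
step 2: pivot 1 → sign +
step 3: pivot 3/47 → sign +
signature = (2, 2, 0)

Answer: (2, 2, 0)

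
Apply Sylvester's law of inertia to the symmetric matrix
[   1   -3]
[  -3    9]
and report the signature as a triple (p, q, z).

step 0: pivot 1 → sign +
step 1: row/col 1 already zero → sign 0
signature = (1, 0, 1)

Answer: (1, 0, 1)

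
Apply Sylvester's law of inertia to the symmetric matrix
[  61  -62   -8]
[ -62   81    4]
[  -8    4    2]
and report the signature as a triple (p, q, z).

step 0: pivot 61 → sign +
step 1: pivot 1097/61 → sign +
step 2: pivot 2/1097 → sign +
signature = (3, 0, 0)

Answer: (3, 0, 0)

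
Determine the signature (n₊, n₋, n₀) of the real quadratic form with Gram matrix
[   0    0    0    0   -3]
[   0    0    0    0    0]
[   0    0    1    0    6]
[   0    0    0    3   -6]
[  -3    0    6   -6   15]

Answer: (3, 1, 1)

Derivation:
step 0: pivot 1 → sign +
step 1: pivot 3 → sign +
step 2: pivot -33 → sign −
step 3: pivot 3/11 → sign +
step 4: row/col 4 already zero → sign 0
signature = (3, 1, 1)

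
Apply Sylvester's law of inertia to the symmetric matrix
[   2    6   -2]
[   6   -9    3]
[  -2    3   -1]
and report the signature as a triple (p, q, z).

Answer: (1, 1, 1)

Derivation:
step 0: pivot 2 → sign +
step 1: pivot -27 → sign −
step 2: row/col 2 already zero → sign 0
signature = (1, 1, 1)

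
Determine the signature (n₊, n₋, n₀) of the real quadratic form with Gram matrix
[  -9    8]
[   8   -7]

step 0: pivot -9 → sign −
step 1: pivot 1/9 → sign +
signature = (1, 1, 0)

Answer: (1, 1, 0)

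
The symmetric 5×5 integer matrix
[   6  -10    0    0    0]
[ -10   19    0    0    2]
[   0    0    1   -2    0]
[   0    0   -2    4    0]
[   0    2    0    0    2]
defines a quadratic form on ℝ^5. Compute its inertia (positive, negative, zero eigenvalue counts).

step 0: pivot 6 → sign +
step 1: pivot 7/3 → sign +
step 2: pivot 1 → sign +
step 3: pivot 2/7 → sign +
step 4: row/col 4 already zero → sign 0
signature = (4, 0, 1)

Answer: (4, 0, 1)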